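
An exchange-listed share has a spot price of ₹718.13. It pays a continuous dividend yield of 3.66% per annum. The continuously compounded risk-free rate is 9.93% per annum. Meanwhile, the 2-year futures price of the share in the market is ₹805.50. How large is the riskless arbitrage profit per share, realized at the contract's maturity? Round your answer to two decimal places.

₹8.57 per share

Fair futures: F* = S·e^(carry·T), with carry = (r − q) = 0.0993 − 0.0366 = 0.0627
F* = 718.13 · e^(0.0627 × 2) = 718.13 · e^0.125400 = 718.13 × 1.133602 = ₹814.0736
Market ₹805.50 < fair ₹814.0736: forward underpriced → reverse cash-and-carry (short spot, go long the forward).
At maturity, profit = |F_mkt − F*| = |805.50 − 814.0736| = ₹8.57 per share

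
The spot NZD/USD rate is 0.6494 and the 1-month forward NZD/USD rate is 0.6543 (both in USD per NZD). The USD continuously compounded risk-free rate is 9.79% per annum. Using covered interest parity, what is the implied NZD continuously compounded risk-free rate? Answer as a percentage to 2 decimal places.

F = S·e^((r_USD − r_NZD)T) ⇒ r_NZD = r_USD − ln(F/S)/T
ln(0.6543/0.6494) = 0.007517; /(1/12) = 0.090204
r_NZD = 0.0979 − 0.090204 = 0.007696
r_NZD = 0.77%

0.77%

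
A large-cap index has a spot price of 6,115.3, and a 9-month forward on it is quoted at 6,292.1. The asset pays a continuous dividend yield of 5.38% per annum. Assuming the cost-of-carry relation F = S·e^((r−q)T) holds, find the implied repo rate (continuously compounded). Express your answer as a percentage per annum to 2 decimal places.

9.18%

From F = S·e^((r−q)T): (r − q) = ln(F/S)/T
ln(6292.1/6115.3) = ln(1.028911) = 0.028501
(r − q) = 0.028501 / (9/12) = 0.038001
r = ln(F/S)/T + q = 0.038001 + 0.0538 = 0.091801
r = 9.18%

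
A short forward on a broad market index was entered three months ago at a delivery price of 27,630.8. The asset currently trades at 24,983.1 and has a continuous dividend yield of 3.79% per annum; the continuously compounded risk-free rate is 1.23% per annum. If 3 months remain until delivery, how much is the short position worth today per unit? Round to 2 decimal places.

Current fair forward for the remaining 3 months: F = S·e^((r − q)·T), (r − q) = 0.0123 − 0.0379 = -0.0256
F = 24983.1 · e^(-0.0256 × 3/12) = 24983.1 × 0.99362044 = 24823.7188
Value of long forward = (F − K)·e^(−rT) = (24823.7188 − 27630.8) · e^(−0.0123·3/12)
= -2807.0812 × 0.99692972 = -2798.46
Short position value = −(long value) = 2798.46

2798.46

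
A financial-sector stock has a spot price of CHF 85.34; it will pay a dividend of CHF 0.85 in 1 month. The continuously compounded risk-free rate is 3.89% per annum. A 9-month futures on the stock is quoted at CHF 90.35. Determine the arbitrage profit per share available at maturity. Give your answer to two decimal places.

PV(dividends) I = 0.85·e^(−0.0389·1/12) = 0.8472
Fair futures F* = (S − I)·e^(rT) = (85.34 − 0.8472)·e^0.029175 = 84.4928 × 1.029605 = 86.9942
Market CHF 90.35 > fair 86.9942: forward overpriced → cash-and-carry (borrow at r, buy the stock and collect the dividends, short the forward).
Profit at T = |F_mkt − F*| = |90.35 − 86.9942| = CHF 3.36 per share

CHF 3.36 per share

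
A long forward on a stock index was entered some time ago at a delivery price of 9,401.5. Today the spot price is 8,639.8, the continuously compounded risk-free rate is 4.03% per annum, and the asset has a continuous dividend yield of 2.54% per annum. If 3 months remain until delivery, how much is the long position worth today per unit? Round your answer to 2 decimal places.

Current fair forward for the remaining 3 months: F = S·e^((r − q)·T), (r − q) = 0.0403 − 0.0254 = 0.0149
F = 8639.8 · e^(0.0149 × 3/12) = 8639.8 × 1.00373195 = 8672.0433
Value of long forward = (F − K)·e^(−rT) = (8672.0433 − 9401.5) · e^(−0.0403·3/12)
= -729.4567 × 0.98997558 = -722.14

-722.14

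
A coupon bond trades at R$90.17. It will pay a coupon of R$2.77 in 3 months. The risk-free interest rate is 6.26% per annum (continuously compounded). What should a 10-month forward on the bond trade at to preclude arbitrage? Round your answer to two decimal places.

R$92.13

PV(coupons) I = 2.77·e^(−0.0626·3/12)
I = 2.7270
F = (S − I)·e^(rT) = (90.17 − 2.7270) · e^(0.0626·10/12)
= 87.4430 · e^0.052167 = 87.4430 × 1.053552 = R$92.13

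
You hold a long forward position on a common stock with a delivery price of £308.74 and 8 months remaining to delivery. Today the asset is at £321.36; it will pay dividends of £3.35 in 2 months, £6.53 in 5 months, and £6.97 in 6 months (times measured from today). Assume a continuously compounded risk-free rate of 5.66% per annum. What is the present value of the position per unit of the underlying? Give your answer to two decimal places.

PV(remaining dividends) I = 3.35·e^(−0.0566·2/12) + 6.53·e^(−0.0566·5/12) + 6.97·e^(−0.0566·6/12) = 16.4719
Current forward F = (S − I)·e^(rT) = (321.36 − 16.4719)·e^(0.0566·8/12) = 304.8881 × 1.038454 = 316.6123
Value (long) = (F − K)·e^(−rT) = (316.6123 − 308.74) × 0.962970 = 7.5808
Value = £7.58

£7.58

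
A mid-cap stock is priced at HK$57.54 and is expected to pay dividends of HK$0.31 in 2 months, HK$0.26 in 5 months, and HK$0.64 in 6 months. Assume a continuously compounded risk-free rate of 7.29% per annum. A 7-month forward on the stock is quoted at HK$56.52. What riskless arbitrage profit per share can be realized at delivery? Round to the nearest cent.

HK$2.29 per share

PV(dividends) I = 0.31·e^(−0.0729·2/12) + 0.26·e^(−0.0729·5/12) + 0.64·e^(−0.0729·6/12) = 1.1756
Fair forward F* = (S − I)·e^(rT) = (57.54 − 1.1756)·e^0.042525 = 56.3644 × 1.043442 = 58.8130
Market HK$56.52 < fair 58.8130: forward underpriced → reverse cash-and-carry (short the stock, invest proceeds at r, pay the dividends, go long the forward).
Profit at T = |F_mkt − F*| = |56.52 − 58.8130| = HK$2.29 per share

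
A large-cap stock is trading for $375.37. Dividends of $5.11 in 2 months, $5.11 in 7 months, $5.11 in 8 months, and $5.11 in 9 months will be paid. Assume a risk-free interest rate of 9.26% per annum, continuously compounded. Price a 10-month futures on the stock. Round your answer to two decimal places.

PV(dividends) I = 5.11·e^(−0.0926·2/12) + 5.11·e^(−0.0926·7/12) + 5.11·e^(−0.0926·8/12) + 5.11·e^(−0.0926·9/12)
I = 5.0317 + 4.8413 + 4.8041 + 4.7672 = 19.4443
F = (S − I)·e^(rT) = (375.37 − 19.4443) · e^(0.0926·10/12)
= 355.9257 · e^0.077167 = 355.9257 × 1.080222 = $384.48

$384.48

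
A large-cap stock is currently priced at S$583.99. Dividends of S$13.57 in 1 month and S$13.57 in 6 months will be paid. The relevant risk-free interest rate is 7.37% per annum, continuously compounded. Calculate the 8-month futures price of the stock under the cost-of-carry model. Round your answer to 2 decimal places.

S$585.50

PV(dividends) I = 13.57·e^(−0.0737·1/12) + 13.57·e^(−0.0737·6/12)
I = 13.4869 + 13.0790 = 26.5659
F = (S − I)·e^(rT) = (583.99 − 26.5659) · e^(0.0737·8/12)
= 557.4241 · e^0.049133 = 557.4241 × 1.050360 = S$585.50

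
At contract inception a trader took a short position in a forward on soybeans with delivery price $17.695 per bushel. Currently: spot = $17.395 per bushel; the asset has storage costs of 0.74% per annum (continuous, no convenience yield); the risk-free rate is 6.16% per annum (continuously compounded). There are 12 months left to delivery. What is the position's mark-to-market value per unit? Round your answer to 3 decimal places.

Current fair forward for the remaining 12 months: F = S·e^((r + u)·T), (r + u) = 0.0616 + 0.0074 = 0.0690
F = 17.395 · e^(0.0690 × 12/12) = 17.395 × 1.071436 = 18.6376
Value of long forward = (F − K)·e^(−rT) = (18.6376 − 17.695) · e^(−0.0616·12/12)
= 0.9426 × 0.940259 = 0.886
Short position value = −(long value) = -$0.886

-$0.886 per bushel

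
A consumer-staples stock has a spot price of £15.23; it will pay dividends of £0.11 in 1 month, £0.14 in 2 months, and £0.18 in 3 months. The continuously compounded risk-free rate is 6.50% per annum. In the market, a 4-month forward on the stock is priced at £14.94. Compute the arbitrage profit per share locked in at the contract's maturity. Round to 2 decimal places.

£0.19 per share

PV(dividends) I = 0.11·e^(−0.0650·1/12) + 0.14·e^(−0.0650·2/12) + 0.18·e^(−0.0650·3/12) = 0.4250
Fair forward F* = (S − I)·e^(rT) = (15.23 − 0.4250)·e^0.021667 = 14.8050 × 1.021903 = 15.1293
Market £14.94 < fair 15.1293: forward underpriced → reverse cash-and-carry (short the stock, invest proceeds at r, pay the dividends, go long the forward).
Profit at T = |F_mkt − F*| = |14.94 − 15.1293| = £0.19 per share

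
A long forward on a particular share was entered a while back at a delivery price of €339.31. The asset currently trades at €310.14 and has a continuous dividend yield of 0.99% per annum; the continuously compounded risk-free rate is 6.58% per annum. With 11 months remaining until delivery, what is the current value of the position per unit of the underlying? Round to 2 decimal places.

Current fair forward for the remaining 11 months: F = S·e^((r − q)·T), (r − q) = 0.0658 − 0.0099 = 0.0559
F = 310.14 · e^(0.0559 × 11/12) = 310.14 × 1.052577 = 326.4462
Value of long forward = (F − K)·e^(−rT) = (326.4462 − 339.31) · e^(−0.0658·11/12)
= -12.8638 × 0.941466 = -12.11

-€12.11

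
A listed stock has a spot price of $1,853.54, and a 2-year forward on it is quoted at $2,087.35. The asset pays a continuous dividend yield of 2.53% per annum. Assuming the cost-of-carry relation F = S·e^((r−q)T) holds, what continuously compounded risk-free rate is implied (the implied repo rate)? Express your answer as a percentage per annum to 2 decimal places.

From F = S·e^((r−q)T): (r − q) = ln(F/S)/T
ln(2087.35/1853.54) = ln(1.126142) = 0.118798
(r − q) = 0.118798 / (2) = 0.059399
r = ln(F/S)/T + q = 0.059399 + 0.0253 = 0.084699
r = 8.47%

8.47%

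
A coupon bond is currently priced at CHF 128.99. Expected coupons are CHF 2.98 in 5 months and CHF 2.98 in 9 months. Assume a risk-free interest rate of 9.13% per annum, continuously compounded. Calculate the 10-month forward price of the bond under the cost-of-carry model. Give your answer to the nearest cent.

CHF 133.09

PV(coupons) I = 2.98·e^(−0.0913·5/12) + 2.98·e^(−0.0913·9/12)
I = 2.8688 + 2.7828 = 5.6516
F = (S − I)·e^(rT) = (128.99 − 5.6516) · e^(0.0913·10/12)
= 123.3384 · e^0.076083 = 123.3384 × 1.079052 = CHF 133.09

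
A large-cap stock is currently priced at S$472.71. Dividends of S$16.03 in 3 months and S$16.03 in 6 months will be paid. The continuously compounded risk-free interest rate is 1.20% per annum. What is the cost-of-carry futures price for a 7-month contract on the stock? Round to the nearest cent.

PV(dividends) I = 16.03·e^(−0.0120·3/12) + 16.03·e^(−0.0120·6/12)
I = 15.9820 + 15.9341 = 31.9161
F = (S − I)·e^(rT) = (472.71 − 31.9161) · e^(0.0120·7/12)
= 440.7939 · e^0.007000 = 440.7939 × 1.007025 = S$443.89

S$443.89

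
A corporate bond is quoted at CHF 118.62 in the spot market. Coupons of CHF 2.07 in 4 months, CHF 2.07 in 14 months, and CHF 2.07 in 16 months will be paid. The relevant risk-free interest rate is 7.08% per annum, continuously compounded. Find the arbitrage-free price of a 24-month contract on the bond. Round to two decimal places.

PV(coupons) I = 2.07·e^(−0.0708·4/12) + 2.07·e^(−0.0708·14/12) + 2.07·e^(−0.0708·16/12)
I = 2.0217 + 1.9059 + 1.8835 = 5.8111
F = (S − I)·e^(rT) = (118.62 − 5.8111) · e^(0.0708·24/12)
= 112.8089 · e^0.141600 = 112.8089 × 1.152116 = CHF 129.97

CHF 129.97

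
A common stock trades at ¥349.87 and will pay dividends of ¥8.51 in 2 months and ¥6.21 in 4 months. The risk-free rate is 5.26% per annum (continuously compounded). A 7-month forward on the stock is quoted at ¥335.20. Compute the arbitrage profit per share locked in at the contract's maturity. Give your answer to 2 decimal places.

¥10.58 per share

PV(dividends) I = 8.51·e^(−0.0526·2/12) + 6.21·e^(−0.0526·4/12) = 14.5378
Fair forward F* = (S − I)·e^(rT) = (349.87 − 14.5378)·e^0.030683 = 335.3322 × 1.031159 = 345.7808
Market ¥335.20 < fair 345.7808: forward underpriced → reverse cash-and-carry (short the stock, invest proceeds at r, pay the dividends, go long the forward).
Profit at T = |F_mkt − F*| = |335.20 − 345.7808| = ¥10.58 per share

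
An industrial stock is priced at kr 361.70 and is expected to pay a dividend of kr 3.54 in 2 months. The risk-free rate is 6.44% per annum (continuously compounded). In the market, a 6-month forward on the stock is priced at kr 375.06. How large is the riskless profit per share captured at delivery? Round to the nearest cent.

PV(dividends) I = 3.54·e^(−0.0644·2/12) = 3.5022
Fair forward F* = (S − I)·e^(rT) = (361.70 − 3.5022)·e^0.032200 = 358.1978 × 1.032724 = 369.9195
Market kr 375.06 > fair 369.9195: forward overpriced → cash-and-carry (borrow at r, buy the stock and collect the dividends, short the forward).
Profit at T = |F_mkt − F*| = |375.06 − 369.9195| = kr 5.14 per share

kr 5.14 per share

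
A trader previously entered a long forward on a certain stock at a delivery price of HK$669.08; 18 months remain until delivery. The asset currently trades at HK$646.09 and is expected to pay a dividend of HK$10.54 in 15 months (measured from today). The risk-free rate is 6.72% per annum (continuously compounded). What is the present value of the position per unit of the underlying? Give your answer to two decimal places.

HK$31.47

PV(remaining dividends) I = 10.54·e^(−0.0672·15/12) = 9.6908
Current forward F = (S − I)·e^(rT) = (646.09 − 9.6908)·e^(0.0672·18/12) = 636.3992 × 1.106055 = 703.8925
Value (long) = (F − K)·e^(−rT) = (703.8925 − 669.08) × 0.904114 = 31.4745
Value = HK$31.47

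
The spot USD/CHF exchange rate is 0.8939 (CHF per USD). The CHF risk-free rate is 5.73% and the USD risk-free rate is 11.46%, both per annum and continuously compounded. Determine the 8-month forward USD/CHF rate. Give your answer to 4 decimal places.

0.8604

F = S·e^((r_CHF − r_USD)T) = 0.8939 · e^((0.0573 − 0.1146) × 8/12)
= 0.8939 · e^-0.038200 = 0.8939 × 0.962520
F = 0.8604 CHF per USD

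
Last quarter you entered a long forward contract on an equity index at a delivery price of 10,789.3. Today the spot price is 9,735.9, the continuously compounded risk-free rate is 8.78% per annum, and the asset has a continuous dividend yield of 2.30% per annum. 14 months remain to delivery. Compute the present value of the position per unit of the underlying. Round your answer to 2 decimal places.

-260.71

Current fair forward for the remaining 14 months: F = S·e^((r − q)·T), (r − q) = 0.0878 − 0.0230 = 0.0648
F = 9735.9 · e^(0.0648 × 14/12) = 9735.9 × 1.07853108 = 10500.4707
Value of long forward = (F − K)·e^(−rT) = (10500.4707 − 10789.3) · e^(−0.0878·14/12)
= -288.8293 × 0.90263832 = -260.71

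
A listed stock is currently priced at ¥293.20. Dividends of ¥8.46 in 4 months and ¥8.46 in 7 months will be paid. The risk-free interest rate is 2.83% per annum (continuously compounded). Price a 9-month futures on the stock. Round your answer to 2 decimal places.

¥282.43

PV(dividends) I = 8.46·e^(−0.0283·4/12) + 8.46·e^(−0.0283·7/12)
I = 8.3806 + 8.3215 = 16.7021
F = (S − I)·e^(rT) = (293.20 − 16.7021) · e^(0.0283·9/12)
= 276.4979 · e^0.021225 = 276.4979 × 1.021452 = ¥282.43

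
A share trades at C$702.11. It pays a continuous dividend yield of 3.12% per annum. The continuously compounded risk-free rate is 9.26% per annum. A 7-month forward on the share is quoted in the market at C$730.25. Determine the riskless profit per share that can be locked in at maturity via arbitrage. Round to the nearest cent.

C$2.54 per share

Fair forward: F* = S·e^(carry·T), with carry = (r − q) = 0.0926 − 0.0312 = 0.0614
F* = 702.11 · e^(0.0614 × 7/12) = 702.11 · e^0.035817 = 702.11 × 1.036466 = C$727.7131
Market C$730.25 > fair C$727.7131: forward overpriced → cash-and-carry (buy spot, short the forward).
At maturity, profit = |F_mkt − F*| = |730.25 − 727.7131| = C$2.54 per share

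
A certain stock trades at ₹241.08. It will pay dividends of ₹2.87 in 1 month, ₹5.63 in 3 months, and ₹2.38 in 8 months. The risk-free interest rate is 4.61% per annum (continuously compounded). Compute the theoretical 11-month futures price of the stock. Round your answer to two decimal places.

PV(dividends) I = 2.87·e^(−0.0461·1/12) + 5.63·e^(−0.0461·3/12) + 2.38·e^(−0.0461·8/12)
I = 2.8590 + 5.5655 + 2.3080 = 10.7325
F = (S − I)·e^(rT) = (241.08 − 10.7325) · e^(0.0461·11/12)
= 230.3475 · e^0.042258 = 230.3475 × 1.043164 = ₹240.29

₹240.29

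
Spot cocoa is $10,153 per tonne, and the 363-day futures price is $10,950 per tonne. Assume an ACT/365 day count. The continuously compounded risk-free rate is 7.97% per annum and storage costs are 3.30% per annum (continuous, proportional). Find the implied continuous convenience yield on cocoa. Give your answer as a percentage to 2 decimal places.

3.67%

F = S·e^((r+u−y)T) ⇒ (r+u−y) = ln(F/S)/T
ln(10950/10153) = 0.075570; /T ⇒ 0.075986
y = r + u − ln(F/S)/T = 0.0797 + 0.0330 − 0.075986 = 0.036714
y = 3.67%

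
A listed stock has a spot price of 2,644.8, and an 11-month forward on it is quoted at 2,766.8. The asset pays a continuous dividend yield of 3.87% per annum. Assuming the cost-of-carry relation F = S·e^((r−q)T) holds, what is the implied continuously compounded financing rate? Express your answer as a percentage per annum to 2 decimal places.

8.79%

From F = S·e^((r−q)T): (r − q) = ln(F/S)/T
ln(2766.8/2644.8) = ln(1.046128) = 0.045096
(r − q) = 0.045096 / (11/12) = 0.049196
r = ln(F/S)/T + q = 0.049196 + 0.0387 = 0.087896
r = 8.79%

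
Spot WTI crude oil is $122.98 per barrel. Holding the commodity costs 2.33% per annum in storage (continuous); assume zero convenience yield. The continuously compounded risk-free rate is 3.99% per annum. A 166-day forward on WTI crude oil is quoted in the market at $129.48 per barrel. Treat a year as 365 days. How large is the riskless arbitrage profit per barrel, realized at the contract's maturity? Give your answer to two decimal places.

$2.91 per barrel

Fair forward: F* = S·e^(carry·T), with carry = (r + u) = 0.0399 + 0.0233 = 0.0632
F* = 122.98 · e^(0.0632 × 166/365) = 122.98 · e^0.028743 = 122.98 × 1.029160 = $126.5661
Market $129.48 > fair $126.5661: forward overpriced → cash-and-carry (buy spot, short the forward).
At maturity, profit = |F_mkt − F*| = |129.48 − 126.5661| = $2.91 per barrel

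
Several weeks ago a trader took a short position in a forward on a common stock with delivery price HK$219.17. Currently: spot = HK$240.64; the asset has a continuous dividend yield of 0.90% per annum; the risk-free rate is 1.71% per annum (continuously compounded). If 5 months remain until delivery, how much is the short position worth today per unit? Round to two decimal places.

Current fair forward for the remaining 5 months: F = S·e^((r − q)·T), (r − q) = 0.0171 − 0.0090 = 0.0081
F = 240.64 · e^(0.0081 × 5/12) = 240.64 × 1.003381 = 241.4536
Value of long forward = (F − K)·e^(−rT) = (241.4536 − 219.17) · e^(−0.0171·5/12)
= 22.2836 × 0.992900 = 22.13
Short position value = −(long value) = -HK$22.13

-HK$22.13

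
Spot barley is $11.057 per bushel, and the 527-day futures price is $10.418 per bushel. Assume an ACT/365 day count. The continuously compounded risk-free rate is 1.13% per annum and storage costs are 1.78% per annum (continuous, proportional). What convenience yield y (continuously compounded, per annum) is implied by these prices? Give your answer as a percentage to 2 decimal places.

7.03%

F = S·e^((r+u−y)T) ⇒ (r+u−y) = ln(F/S)/T
ln(10.418/11.057) = -0.059529; /T ⇒ -0.041230
y = r + u − ln(F/S)/T = 0.0113 + 0.0178 + 0.041230 = 0.070330
y = 7.03%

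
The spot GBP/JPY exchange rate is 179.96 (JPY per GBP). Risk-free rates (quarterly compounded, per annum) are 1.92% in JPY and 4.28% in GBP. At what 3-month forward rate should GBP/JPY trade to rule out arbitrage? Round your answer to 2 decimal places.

By covered interest parity, F = S · (1+r_JPY/4)^(4T) / (1+r_GBP/4)^(4T)
= 179.96 × 1.004800 / 1.010700 = 179.96 × 0.994162
F = 178.91 JPY per GBP

178.91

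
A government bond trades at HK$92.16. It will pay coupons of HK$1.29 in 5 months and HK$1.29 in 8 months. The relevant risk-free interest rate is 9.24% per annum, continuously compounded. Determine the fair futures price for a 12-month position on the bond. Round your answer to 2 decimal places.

PV(coupons) I = 1.29·e^(−0.0924·5/12) + 1.29·e^(−0.0924·8/12)
I = 1.2413 + 1.2129 = 2.4542
F = (S − I)·e^(rT) = (92.16 − 2.4542) · e^(0.0924·12/12)
= 89.7058 · e^0.092400 = 89.7058 × 1.096803 = HK$98.39

HK$98.39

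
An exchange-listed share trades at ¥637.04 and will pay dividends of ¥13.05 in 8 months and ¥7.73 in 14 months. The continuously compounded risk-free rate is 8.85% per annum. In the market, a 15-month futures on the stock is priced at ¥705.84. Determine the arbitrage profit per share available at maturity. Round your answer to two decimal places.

PV(dividends) I = 13.05·e^(−0.0885·8/12) + 7.73·e^(−0.0885·14/12) = 19.2740
Fair futures F* = (S − I)·e^(rT) = (637.04 − 19.2740)·e^0.110625 = 617.7660 × 1.116976 = 690.0298
Market ¥705.84 > fair 690.0298: forward overpriced → cash-and-carry (borrow at r, buy the stock and collect the dividends, short the forward).
Profit at T = |F_mkt − F*| = |705.84 − 690.0298| = ¥15.81 per share

¥15.81 per share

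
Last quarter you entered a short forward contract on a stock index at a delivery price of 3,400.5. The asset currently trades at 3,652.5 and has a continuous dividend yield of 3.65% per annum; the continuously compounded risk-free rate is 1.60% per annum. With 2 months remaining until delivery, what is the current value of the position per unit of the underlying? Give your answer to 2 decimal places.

-238.90

Current fair forward for the remaining 2 months: F = S·e^((r − q)·T), (r − q) = 0.0160 − 0.0365 = -0.0205
F = 3652.5 · e^(-0.0205 × 2/12) = 3652.5 × 0.99658916 = 3640.0419
Value of long forward = (F − K)·e^(−rT) = (3640.0419 − 3400.5) · e^(−0.0160·2/12)
= 239.5419 × 0.99733689 = 238.90
Short position value = −(long value) = -238.90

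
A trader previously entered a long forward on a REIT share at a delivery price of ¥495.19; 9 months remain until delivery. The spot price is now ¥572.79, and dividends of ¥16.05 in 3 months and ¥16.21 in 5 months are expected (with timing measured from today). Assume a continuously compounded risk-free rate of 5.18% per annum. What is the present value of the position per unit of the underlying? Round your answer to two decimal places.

¥64.76

PV(remaining dividends) I = 16.05·e^(−0.0518·3/12) + 16.21·e^(−0.0518·5/12) = 31.7074
Current forward F = (S − I)·e^(rT) = (572.79 − 31.7074)·e^(0.0518·9/12) = 541.0826 × 1.039615 = 562.5176
Value (long) = (F − K)·e^(−rT) = (562.5176 − 495.19) × 0.961895 = 64.7621
Value = ¥64.76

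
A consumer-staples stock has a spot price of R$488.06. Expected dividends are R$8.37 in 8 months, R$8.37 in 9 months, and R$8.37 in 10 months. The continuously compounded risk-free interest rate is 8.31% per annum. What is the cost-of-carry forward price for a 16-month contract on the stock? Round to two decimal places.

R$518.89

PV(dividends) I = 8.37·e^(−0.0831·8/12) + 8.37·e^(−0.0831·9/12) + 8.37·e^(−0.0831·10/12)
I = 7.9189 + 7.8643 + 7.8100 = 23.5932
F = (S − I)·e^(rT) = (488.06 − 23.5932) · e^(0.0831·16/12)
= 464.4668 · e^0.110800 = 464.4668 × 1.117171 = R$518.89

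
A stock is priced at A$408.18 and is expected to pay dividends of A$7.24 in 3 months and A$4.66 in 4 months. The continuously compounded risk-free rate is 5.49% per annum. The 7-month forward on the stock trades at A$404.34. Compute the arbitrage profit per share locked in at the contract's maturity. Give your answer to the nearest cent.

A$5.03 per share

PV(dividends) I = 7.24·e^(−0.0549·3/12) + 4.66·e^(−0.0549·4/12) = 11.7168
Fair forward F* = (S − I)·e^(rT) = (408.18 − 11.7168)·e^0.032025 = 396.4632 × 1.032543 = 409.3653
Market A$404.34 < fair 409.3653: forward underpriced → reverse cash-and-carry (short the stock, invest proceeds at r, pay the dividends, go long the forward).
Profit at T = |F_mkt − F*| = |404.34 − 409.3653| = A$5.03 per share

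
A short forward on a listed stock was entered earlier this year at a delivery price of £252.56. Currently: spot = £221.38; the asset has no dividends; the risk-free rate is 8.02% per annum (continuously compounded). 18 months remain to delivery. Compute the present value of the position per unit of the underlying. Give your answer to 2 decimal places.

£2.55

Current fair forward for the remaining 18 months: F = S·e^(r·T), r = 0.0802
F = 221.38 · e^(0.0802 × 18/12) = 221.38 × 1.127835 = 249.6801
Value of long forward = (F − K)·e^(−rT) = (249.6801 − 252.56) · e^(−0.0802·18/12)
= -2.8799 × 0.886654 = -2.55
Short position value = −(long value) = £2.55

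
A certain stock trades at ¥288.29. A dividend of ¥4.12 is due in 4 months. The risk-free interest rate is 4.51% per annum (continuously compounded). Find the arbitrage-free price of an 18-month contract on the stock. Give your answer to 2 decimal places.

PV(dividends) I = 4.12·e^(−0.0451·4/12)
I = 4.0585
F = (S − I)·e^(rT) = (288.29 − 4.0585) · e^(0.0451·18/12)
= 284.2315 · e^0.067650 = 284.2315 × 1.069991 = ¥304.13

¥304.13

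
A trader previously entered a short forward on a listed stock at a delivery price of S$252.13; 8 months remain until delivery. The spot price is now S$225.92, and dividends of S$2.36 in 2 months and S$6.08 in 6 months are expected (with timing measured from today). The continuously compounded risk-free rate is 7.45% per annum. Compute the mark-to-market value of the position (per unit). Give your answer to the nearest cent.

PV(remaining dividends) I = 2.36·e^(−0.0745·2/12) + 6.08·e^(−0.0745·6/12) = 8.1886
Current forward F = (S − I)·e^(rT) = (225.92 − 8.1886)·e^(0.0745·8/12) = 217.7314 × 1.050921 = 228.8185
Value (long) = (F − K)·e^(−rT) = (228.8185 − 252.13) × 0.951547 = -22.1820
Short position value = −(long value) = S$22.18

S$22.18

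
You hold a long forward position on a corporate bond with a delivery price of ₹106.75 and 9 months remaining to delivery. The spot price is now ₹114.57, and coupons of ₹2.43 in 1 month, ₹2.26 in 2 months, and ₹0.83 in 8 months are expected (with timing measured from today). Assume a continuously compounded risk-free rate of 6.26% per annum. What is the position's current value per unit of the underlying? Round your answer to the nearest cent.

₹7.27

PV(remaining coupons) I = 2.43·e^(−0.0626·1/12) + 2.26·e^(−0.0626·2/12) + 0.83·e^(−0.0626·8/12) = 5.4500
Current forward F = (S − I)·e^(rT) = (114.57 − 5.4500)·e^(0.0626·9/12) = 109.1200 × 1.048070 = 114.3654
Value (long) = (F − K)·e^(−rT) = (114.3654 − 106.75) × 0.954135 = 7.2661
Value = ₹7.27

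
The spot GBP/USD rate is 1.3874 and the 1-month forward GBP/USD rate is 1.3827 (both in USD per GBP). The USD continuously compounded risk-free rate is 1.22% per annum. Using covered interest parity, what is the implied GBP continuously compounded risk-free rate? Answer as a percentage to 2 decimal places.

5.29%

F = S·e^((r_USD − r_GBP)T) ⇒ r_GBP = r_USD − ln(F/S)/T
ln(1.3827/1.3874) = -0.003393; /(1/12) = -0.040716
r_GBP = 0.0122 + 0.040716 = 0.052916
r_GBP = 5.29%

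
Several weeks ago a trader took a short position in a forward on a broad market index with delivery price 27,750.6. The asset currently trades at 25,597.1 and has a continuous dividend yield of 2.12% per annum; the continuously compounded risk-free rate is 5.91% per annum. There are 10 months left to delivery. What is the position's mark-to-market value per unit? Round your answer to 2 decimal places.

1268.14

Current fair forward for the remaining 10 months: F = S·e^((r − q)·T), (r − q) = 0.0591 − 0.0212 = 0.0379
F = 25597.1 · e^(0.0379 × 10/12) = 25597.1 × 1.03208738 = 26418.4439
Value of long forward = (F − K)·e^(−rT) = (26418.4439 − 27750.6) · e^(−0.0591·10/12)
= -1332.1561 × 0.95194311 = -1268.14
Short position value = −(long value) = 1268.14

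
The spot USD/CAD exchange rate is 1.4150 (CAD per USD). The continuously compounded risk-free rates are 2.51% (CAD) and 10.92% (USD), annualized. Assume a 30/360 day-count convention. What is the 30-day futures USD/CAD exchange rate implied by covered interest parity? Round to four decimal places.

1.4051

F = S·e^((r_CAD − r_USD)T) = 1.4150 · e^((0.0251 − 0.1092) × 30/360)
= 1.4150 · e^-0.007008 = 1.4150 × 0.993016
F = 1.4051 CAD per USD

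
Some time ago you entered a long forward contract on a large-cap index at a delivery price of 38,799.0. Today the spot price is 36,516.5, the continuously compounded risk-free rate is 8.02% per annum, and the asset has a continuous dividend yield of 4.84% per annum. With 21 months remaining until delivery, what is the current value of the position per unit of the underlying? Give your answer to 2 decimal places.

Current fair forward for the remaining 21 months: F = S·e^((r − q)·T), (r − q) = 0.0802 − 0.0484 = 0.0318
F = 36516.5 · e^(0.0318 × 21/12) = 36516.5 × 1.05722759 = 38606.2513
Value of long forward = (F − K)·e^(−rT) = (38606.2513 − 38799.0) · e^(−0.0802·21/12)
= -192.7487 × 0.86905401 = -167.51

-167.51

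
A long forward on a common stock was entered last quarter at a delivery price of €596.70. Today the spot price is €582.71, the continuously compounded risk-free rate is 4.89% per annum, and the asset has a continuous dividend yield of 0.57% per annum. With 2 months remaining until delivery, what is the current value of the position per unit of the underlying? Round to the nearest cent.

-€9.70

Current fair forward for the remaining 2 months: F = S·e^((r − q)·T), (r − q) = 0.0489 − 0.0057 = 0.0432
F = 582.71 · e^(0.0432 × 2/12) = 582.71 × 1.007226 = 586.9207
Value of long forward = (F − K)·e^(−rT) = (586.9207 − 596.70) · e^(−0.0489·2/12)
= -9.7793 × 0.991883 = -9.70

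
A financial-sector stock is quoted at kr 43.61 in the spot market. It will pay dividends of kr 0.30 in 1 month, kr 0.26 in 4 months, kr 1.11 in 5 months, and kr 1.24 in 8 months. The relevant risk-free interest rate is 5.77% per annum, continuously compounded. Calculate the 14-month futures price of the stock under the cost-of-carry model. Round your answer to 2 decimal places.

kr 43.62

PV(dividends) I = 0.30·e^(−0.0577·1/12) + 0.26·e^(−0.0577·4/12) + 1.11·e^(−0.0577·5/12) + 1.24·e^(−0.0577·8/12)
I = 0.2986 + 0.2550 + 1.0836 + 1.1932 = 2.8304
F = (S − I)·e^(rT) = (43.61 − 2.8304) · e^(0.0577·14/12)
= 40.7796 · e^0.067317 = 40.7796 × 1.069634 = kr 43.62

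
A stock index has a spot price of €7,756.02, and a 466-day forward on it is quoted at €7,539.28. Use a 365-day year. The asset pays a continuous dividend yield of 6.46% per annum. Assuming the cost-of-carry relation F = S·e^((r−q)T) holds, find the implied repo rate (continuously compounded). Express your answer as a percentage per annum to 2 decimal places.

From F = S·e^((r−q)T): (r − q) = ln(F/S)/T
ln(7539.28/7756.02) = ln(0.972055) = -0.028343
(r − q) = -0.028343 / (466/365) = -0.022200
r = ln(F/S)/T + q = -0.022200 + 0.0646 = 0.042400
r = 4.24%

4.24%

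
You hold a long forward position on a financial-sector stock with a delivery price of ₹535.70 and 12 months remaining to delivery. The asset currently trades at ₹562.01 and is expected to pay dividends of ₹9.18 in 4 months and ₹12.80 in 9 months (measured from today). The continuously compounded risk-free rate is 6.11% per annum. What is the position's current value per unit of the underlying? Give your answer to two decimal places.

PV(remaining dividends) I = 9.18·e^(−0.0611·4/12) + 12.80·e^(−0.0611·9/12) = 21.2216
Current forward F = (S − I)·e^(rT) = (562.01 − 21.2216)·e^(0.0611·12/12) = 540.7884 × 1.063005 = 574.8608
Value (long) = (F − K)·e^(−rT) = (574.8608 − 535.70) × 0.940729 = 36.8397
Value = ₹36.84

₹36.84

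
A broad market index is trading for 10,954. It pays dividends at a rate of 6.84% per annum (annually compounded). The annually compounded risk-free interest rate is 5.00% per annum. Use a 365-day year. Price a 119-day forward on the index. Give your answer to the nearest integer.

F = S · (1+r)^T / (1+q)^T
= 10954 × 1.016034 / 1.021805 = 10954 × 0.994352
F = 10,892

10,892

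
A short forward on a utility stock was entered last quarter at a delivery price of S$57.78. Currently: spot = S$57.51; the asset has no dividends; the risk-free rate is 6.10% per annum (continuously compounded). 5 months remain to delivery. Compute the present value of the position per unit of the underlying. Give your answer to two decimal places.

Current fair forward for the remaining 5 months: F = S·e^(r·T), r = 0.0610
F = 57.51 · e^(0.0610 × 5/12) = 57.51 × 1.025742 = 58.9904
Value of long forward = (F − K)·e^(−rT) = (58.9904 − 57.78) · e^(−0.0610·5/12)
= 1.2104 × 0.974904 = 1.18
Short position value = −(long value) = -S$1.18

-S$1.18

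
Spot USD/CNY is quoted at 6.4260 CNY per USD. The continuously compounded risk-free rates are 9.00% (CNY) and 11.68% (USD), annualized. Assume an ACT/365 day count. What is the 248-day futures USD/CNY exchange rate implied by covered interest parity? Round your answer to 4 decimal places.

6.3100

F = S·e^((r_CNY − r_USD)T) = 6.4260 · e^((0.0900 − 0.1168) × 248/365)
= 6.4260 · e^-0.018209 = 6.4260 × 0.981956
F = 6.3100 CNY per USD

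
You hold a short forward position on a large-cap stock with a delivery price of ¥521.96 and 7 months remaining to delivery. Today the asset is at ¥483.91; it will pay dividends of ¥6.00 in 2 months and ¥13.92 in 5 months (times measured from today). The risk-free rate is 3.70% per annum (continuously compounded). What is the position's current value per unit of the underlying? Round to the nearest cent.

¥46.58

PV(remaining dividends) I = 6.00·e^(−0.0370·2/12) + 13.92·e^(−0.0370·5/12) = 19.6702
Current forward F = (S − I)·e^(rT) = (483.91 − 19.6702)·e^(0.0370·7/12) = 464.2398 × 1.021818 = 474.3686
Value (long) = (F − K)·e^(−rT) = (474.3686 − 521.96) × 0.978648 = -46.5752
Short position value = −(long value) = ¥46.58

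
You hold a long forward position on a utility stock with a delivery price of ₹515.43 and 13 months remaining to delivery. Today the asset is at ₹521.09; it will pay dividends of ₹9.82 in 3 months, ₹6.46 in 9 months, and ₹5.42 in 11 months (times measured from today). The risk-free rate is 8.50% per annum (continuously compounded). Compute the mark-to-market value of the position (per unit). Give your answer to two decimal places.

PV(remaining dividends) I = 9.82·e^(−0.0850·3/12) + 6.46·e^(−0.0850·9/12) + 5.42·e^(−0.0850·11/12) = 20.6883
Current forward F = (S − I)·e^(rT) = (521.09 − 20.6883)·e^(0.0850·13/12) = 500.4017 × 1.096456 = 548.6684
Value (long) = (F − K)·e^(−rT) = (548.6684 − 515.43) × 0.912029 = 30.3144
Value = ₹30.31

₹30.31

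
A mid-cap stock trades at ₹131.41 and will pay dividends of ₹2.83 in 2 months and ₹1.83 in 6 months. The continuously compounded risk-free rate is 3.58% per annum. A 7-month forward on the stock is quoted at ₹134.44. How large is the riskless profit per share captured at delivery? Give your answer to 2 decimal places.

₹4.96 per share

PV(dividends) I = 2.83·e^(−0.0358·2/12) + 1.83·e^(−0.0358·6/12) = 4.6107
Fair forward F* = (S − I)·e^(rT) = (131.41 − 4.6107)·e^0.020883 = 126.7993 × 1.021103 = 129.4751
Market ₹134.44 > fair 129.4751: forward overpriced → cash-and-carry (borrow at r, buy the stock and collect the dividends, short the forward).
Profit at T = |F_mkt − F*| = |134.44 − 129.4751| = ₹4.96 per share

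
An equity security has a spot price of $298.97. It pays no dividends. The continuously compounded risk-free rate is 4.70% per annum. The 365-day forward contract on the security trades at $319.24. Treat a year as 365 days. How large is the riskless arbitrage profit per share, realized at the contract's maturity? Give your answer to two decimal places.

$5.88 per share

Fair forward: F* = S·e^(carry·T), with carry = r = 0.0470
F* = 298.97 · e^(0.0470 × 365/365) = 298.97 · e^0.047000 = 298.97 × 1.048122 = $313.3570
Market $319.24 > fair $313.3570: forward overpriced → cash-and-carry (buy spot, short the forward).
At maturity, profit = |F_mkt − F*| = |319.24 − 313.3570| = $5.88 per share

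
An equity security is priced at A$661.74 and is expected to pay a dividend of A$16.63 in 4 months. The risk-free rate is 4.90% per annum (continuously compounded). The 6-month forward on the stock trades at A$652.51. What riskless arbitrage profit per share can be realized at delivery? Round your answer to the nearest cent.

PV(dividends) I = 16.63·e^(−0.0490·4/12) = 16.3606
Fair forward F* = (S − I)·e^(rT) = (661.74 − 16.3606)·e^0.024500 = 645.3794 × 1.024803 = 661.3867
Market A$652.51 < fair 661.3867: forward underpriced → reverse cash-and-carry (short the stock, invest proceeds at r, pay the dividends, go long the forward).
Profit at T = |F_mkt − F*| = |652.51 − 661.3867| = A$8.88 per share

A$8.88 per share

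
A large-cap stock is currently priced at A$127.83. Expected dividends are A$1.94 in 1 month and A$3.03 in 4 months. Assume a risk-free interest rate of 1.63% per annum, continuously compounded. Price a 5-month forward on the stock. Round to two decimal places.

PV(dividends) I = 1.94·e^(−0.0163·1/12) + 3.03·e^(−0.0163·4/12)
I = 1.9374 + 3.0136 = 4.9510
F = (S − I)·e^(rT) = (127.83 − 4.9510) · e^(0.0163·5/12)
= 122.8790 · e^0.006792 = 122.8790 × 1.006815 = A$123.72

A$123.72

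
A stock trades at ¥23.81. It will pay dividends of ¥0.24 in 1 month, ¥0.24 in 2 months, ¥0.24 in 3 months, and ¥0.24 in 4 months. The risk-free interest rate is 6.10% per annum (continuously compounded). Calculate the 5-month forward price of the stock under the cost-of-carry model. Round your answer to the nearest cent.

PV(dividends) I = 0.24·e^(−0.0610·1/12) + 0.24·e^(−0.0610·2/12) + 0.24·e^(−0.0610·3/12) + 0.24·e^(−0.0610·4/12)
I = 0.2388 + 0.2376 + 0.2364 + 0.2352 = 0.9480
F = (S − I)·e^(rT) = (23.81 − 0.9480) · e^(0.0610·5/12)
= 22.8620 · e^0.025417 = 22.8620 × 1.025743 = ¥23.45

¥23.45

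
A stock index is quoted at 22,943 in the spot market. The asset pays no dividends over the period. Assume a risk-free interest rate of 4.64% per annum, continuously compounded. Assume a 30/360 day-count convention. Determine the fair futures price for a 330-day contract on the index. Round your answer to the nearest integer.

F = S·e^(rT) = 22943 · e^(0.0464 × 330/360)
= 22943 · e^0.042533 = 22943 × 1.043450
F = 23,940

23,940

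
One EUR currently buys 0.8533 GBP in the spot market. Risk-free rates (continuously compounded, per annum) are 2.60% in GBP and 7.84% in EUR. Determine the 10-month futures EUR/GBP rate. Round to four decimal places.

0.8168

F = S·e^((r_GBP − r_EUR)T) = 0.8533 · e^((0.0260 − 0.0784) × 10/12)
= 0.8533 · e^-0.043667 = 0.8533 × 0.957273
F = 0.8168 GBP per EUR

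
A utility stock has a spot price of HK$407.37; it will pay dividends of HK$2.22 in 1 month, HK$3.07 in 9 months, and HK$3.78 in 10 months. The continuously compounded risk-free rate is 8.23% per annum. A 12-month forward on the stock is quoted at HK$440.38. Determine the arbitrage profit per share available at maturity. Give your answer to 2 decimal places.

HK$7.43 per share

PV(dividends) I = 2.22·e^(−0.0823·1/12) + 3.07·e^(−0.0823·9/12) + 3.78·e^(−0.0823·10/12) = 8.6205
Fair forward F* = (S − I)·e^(rT) = (407.37 − 8.6205)·e^0.082300 = 398.7495 × 1.085781 = 432.9546
Market HK$440.38 > fair 432.9546: forward overpriced → cash-and-carry (borrow at r, buy the stock and collect the dividends, short the forward).
Profit at T = |F_mkt − F*| = |440.38 − 432.9546| = HK$7.43 per share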